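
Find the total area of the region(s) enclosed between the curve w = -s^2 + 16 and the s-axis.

256/3

The curve meets the s-axis where -s^2 + 16 = 0, i.e. -(s - 4)*(s + 4) = 0, at s = -4, 4.
On [-4, 4] the curve lies above the axis; ∫[-4,4] (-s^2 + 16) ds = 256/3, giving area 256/3.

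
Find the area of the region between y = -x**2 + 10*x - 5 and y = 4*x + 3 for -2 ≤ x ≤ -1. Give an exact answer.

58/3

On [-2, -1], (-x**2 + 10*x - 5) - (4*x + 3) = -x**2 + 6*x - 8 is ≤ 0 throughout, so the area is a single integral of |-x**2 + 6*x - 8|.
∫[-2,-1] (-x**2 + 6*x - 8) dx = -58/3; the area of that piece is 58/3.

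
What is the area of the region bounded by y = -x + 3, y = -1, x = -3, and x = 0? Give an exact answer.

On [-3, 0], (-x + 3) - (-1) = -x + 4 is ≥ 0 throughout, so the area is a single integral of |-x + 4|.
∫[-3,0] (-x + 4) dx = 33/2.

33/2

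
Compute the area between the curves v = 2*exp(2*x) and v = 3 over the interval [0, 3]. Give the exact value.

-11 - 7*log(2)/2 + log(6)/2 + 5*log(3)/2 + exp(6)

The difference (2*exp(2*x)) - (3) = 2*exp(2*x) - 3 changes sign at x = -log(2)/2 + log(3)/2 inside [0, 3], so split the integral there.
∫[0,-log(2)/2 + log(3)/2] (2*exp(2*x) - 3) dx = log(2*sqrt(6)/9) + 1/2; the area of that piece is -1/2 + log(3*sqrt(6)/4).
∫[-log(2)/2 + log(3)/2,3] (2*exp(2*x) - 3) dx = -21/2 - 3*log(2)/2 + 3*log(3)/2 + exp(6).
Total area = (-1/2 + log(3*sqrt(6)/4)) + (-21/2 - 3*log(2)/2 + 3*log(3)/2 + exp(6)) = -11 - 7*log(2)/2 + log(6)/2 + 5*log(3)/2 + exp(6).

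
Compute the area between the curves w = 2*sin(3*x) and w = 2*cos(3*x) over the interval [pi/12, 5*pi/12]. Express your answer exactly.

On [pi/12, 5*pi/12], (2*sin(3*x)) - (2*cos(3*x)) = 2*sin(3*x) - 2*cos(3*x) is ≥ 0 throughout, so the area is a single integral of |2*sin(3*x) - 2*cos(3*x)|.
∫[pi/12,5*pi/12] (2*sin(3*x) - 2*cos(3*x)) dx = 4*sqrt(2)/3.

4*sqrt(2)/3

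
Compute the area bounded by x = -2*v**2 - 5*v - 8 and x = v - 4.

Both boundary curves give x as a function of v, so integrate with respect to v. Setting them equal: -2*v**2 - 6*v - 4 = 0, i.e. -2*(v + 1)*(v + 2) = 0, so they meet at v = -2, -1.
For v in [-2, -1], x = -2*v**2 - 5*v - 8 is on the right; area = ∫[-2,-1] (-2*v**2 - 6*v - 4) dv = 1/3.

1/3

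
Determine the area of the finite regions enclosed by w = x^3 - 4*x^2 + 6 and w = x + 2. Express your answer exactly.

Set the curves equal: x^3 - 4*x^2 + 6 = x + 2, so x^3 - 4*x^2 - x + 4 = 0, which factors as (x - 4)*(x - 1)*(x + 1) = 0. The curves meet at x = -1, 1, 4.
On [-1, 1], w = x^3 - 4*x^2 + 6 is on top; that piece has area ∫[-1,1] (x^3 - 4*x^2 - x + 4) dx = 16/3.
On [1, 4], w = x + 2 is on top; that piece has area ∫[1,4] (-(x^3 - 4*x^2 - x + 4)) dx = 63/4.
Total enclosed area = 16/3 + 63/4 = 253/12.

253/12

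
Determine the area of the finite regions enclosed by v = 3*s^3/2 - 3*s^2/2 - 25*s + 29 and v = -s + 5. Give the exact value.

Set the curves equal: 3*s^3/2 - 3*s^2/2 - 25*s + 29 = -s + 5, so 3*s^3/2 - 3*s^2/2 - 24*s + 24 = 0, which factors as 3*(s - 4)*(s - 1)*(s + 4)/2 = 0. The curves meet at s = -4, 1, 4.
On [-4, 1], v = 3*s^3/2 - 3*s^2/2 - 25*s + 29 is on top; that piece has area ∫[-4,1] (3*s^3/2 - 3*s^2/2 - 24*s + 24) ds = 1375/8.
On [1, 4], v = -s + 5 is on top; that piece has area ∫[1,4] (-(3*s^3/2 - 3*s^2/2 - 24*s + 24)) ds = 351/8.
Total enclosed area = 1375/8 + 351/8 = 863/4.

863/4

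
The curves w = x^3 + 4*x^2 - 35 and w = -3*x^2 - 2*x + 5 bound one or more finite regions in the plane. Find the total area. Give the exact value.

Set the curves equal: x^3 + 4*x^2 - 35 = -3*x^2 - 2*x + 5, so x^3 + 7*x^2 + 2*x - 40 = 0, which factors as (x - 2)*(x + 4)*(x + 5) = 0. The curves meet at x = -5, -4, 2.
On [-5, -4], w = x^3 + 4*x^2 - 35 is on top; that piece has area ∫[-5,-4] (x^3 + 7*x^2 + 2*x - 40) dx = 13/12.
On [-4, 2], w = -3*x^2 - 2*x + 5 is on top; that piece has area ∫[-4,2] (-(x^3 + 7*x^2 + 2*x - 40)) dx = 144.
Total enclosed area = 13/12 + 144 = 1741/12.

1741/12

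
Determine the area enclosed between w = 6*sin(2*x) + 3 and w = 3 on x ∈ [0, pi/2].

On [0, pi/2], (6*sin(2*x) + 3) - (3) = 6*sin(2*x) is ≥ 0 throughout, so the area is a single integral of |6*sin(2*x)|.
∫[0,pi/2] (6*sin(2*x)) dx = 6.

6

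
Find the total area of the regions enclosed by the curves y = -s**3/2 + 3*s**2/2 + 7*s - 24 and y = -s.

Set the curves equal: -s**3/2 + 3*s**2/2 + 7*s - 24 = -s, so -s**3/2 + 3*s**2/2 + 8*s - 24 = 0, which factors as -(s - 4)*(s - 3)*(s + 4)/2 = 0. The curves meet at s = -4, 3, 4.
On [-4, 3], y = -s is on top; that piece has area ∫[-4,3] (-(-s**3/2 + 3*s**2/2 + 8*s - 24)) ds = 1029/8.
On [3, 4], y = -s**3/2 + 3*s**2/2 + 7*s - 24 is on top; that piece has area ∫[3,4] (-s**3/2 + 3*s**2/2 + 8*s - 24) ds = 5/8.
Total enclosed area = 1029/8 + 5/8 = 517/4.

517/4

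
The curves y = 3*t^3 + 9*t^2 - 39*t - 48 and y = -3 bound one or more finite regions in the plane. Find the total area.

384

Set the curves equal: 3*t^3 + 9*t^2 - 39*t - 48 = -3, so 3*t^3 + 9*t^2 - 39*t - 45 = 0, which factors as 3*(t - 3)*(t + 1)*(t + 5) = 0. The curves meet at t = -5, -1, 3.
On [-5, -1], y = 3*t^3 + 9*t^2 - 39*t - 48 is on top; that piece has area ∫[-5,-1] (3*t^3 + 9*t^2 - 39*t - 45) dt = 192.
On [-1, 3], y = -3 is on top; that piece has area ∫[-1,3] (-(3*t^3 + 9*t^2 - 39*t - 45)) dt = 192.
Total enclosed area = 192 + 192 = 384.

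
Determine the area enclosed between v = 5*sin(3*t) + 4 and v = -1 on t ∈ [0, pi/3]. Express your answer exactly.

10/3 + 5*pi/3

On [0, pi/3], (5*sin(3*t) + 4) - (-1) = 5*sin(3*t) + 5 is ≥ 0 throughout, so the area is a single integral of |5*sin(3*t) + 5|.
∫[0,pi/3] (5*sin(3*t) + 5) dt = 10/3 + 5*pi/3.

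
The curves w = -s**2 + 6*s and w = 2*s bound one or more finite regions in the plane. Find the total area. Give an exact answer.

32/3

Set the curves equal: -s**2 + 6*s = 2*s, so -s**2 + 4*s = 0, which factors as -s*(s - 4) = 0. The curves meet at s = 0, 4.
On [0, 4], w = -s**2 + 6*s is on top; that piece has area ∫[0,4] (-s**2 + 4*s) ds = 32/3.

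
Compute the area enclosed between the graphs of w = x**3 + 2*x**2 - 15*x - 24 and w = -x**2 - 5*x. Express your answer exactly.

Set the curves equal: x**3 + 2*x**2 - 15*x - 24 = -x**2 - 5*x, so x**3 + 3*x**2 - 10*x - 24 = 0, which factors as (x - 3)*(x + 2)*(x + 4) = 0. The curves meet at x = -4, -2, 3.
On [-4, -2], w = x**3 + 2*x**2 - 15*x - 24 is on top; that piece has area ∫[-4,-2] (x**3 + 3*x**2 - 10*x - 24) dx = 8.
On [-2, 3], w = -x**2 - 5*x is on top; that piece has area ∫[-2,3] (-(x**3 + 3*x**2 - 10*x - 24)) dx = 375/4.
Total enclosed area = 8 + 375/4 = 407/4.

407/4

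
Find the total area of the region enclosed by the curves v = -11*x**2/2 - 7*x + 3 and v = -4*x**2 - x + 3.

Set the curves equal: -11*x**2/2 - 7*x + 3 = -4*x**2 - x + 3, so -3*x**2/2 - 6*x = 0, which factors as -3*x*(x + 4)/2 = 0. The curves meet at x = -4, 0.
On [-4, 0], v = -11*x**2/2 - 7*x + 3 is on top; that piece has area ∫[-4,0] (-3*x**2/2 - 6*x) dx = 16.

16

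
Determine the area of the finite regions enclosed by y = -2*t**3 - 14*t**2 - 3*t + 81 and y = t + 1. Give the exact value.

1741/6

Set the curves equal: -2*t**3 - 14*t**2 - 3*t + 81 = t + 1, so -2*t**3 - 14*t**2 - 4*t + 80 = 0, which factors as -2*(t - 2)*(t + 4)*(t + 5) = 0. The curves meet at t = -5, -4, 2.
On [-5, -4], y = t + 1 is on top; that piece has area ∫[-5,-4] (-(-2*t**3 - 14*t**2 - 4*t + 80)) dt = 13/6.
On [-4, 2], y = -2*t**3 - 14*t**2 - 3*t + 81 is on top; that piece has area ∫[-4,2] (-2*t**3 - 14*t**2 - 4*t + 80) dt = 288.
Total enclosed area = 13/6 + 288 = 1741/6.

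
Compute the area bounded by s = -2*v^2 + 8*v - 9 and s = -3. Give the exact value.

8/3

Both boundary curves give s as a function of v, so integrate with respect to v. Setting them equal: -2*v^2 + 8*v - 6 = 0, i.e. -2*(v - 3)*(v - 1) = 0, so they meet at v = 1, 3.
For v in [1, 3], s = -2*v^2 + 8*v - 9 is on the right; area = ∫[1,3] (-2*v^2 + 8*v - 6) dv = 8/3.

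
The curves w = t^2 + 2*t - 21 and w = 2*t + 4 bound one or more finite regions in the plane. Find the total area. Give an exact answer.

500/3

Set the curves equal: t^2 + 2*t - 21 = 2*t + 4, so t^2 - 25 = 0, which factors as (t - 5)*(t + 5) = 0. The curves meet at t = -5, 5.
On [-5, 5], w = 2*t + 4 is on top; that piece has area ∫[-5,5] (-(t^2 - 25)) dt = 500/3.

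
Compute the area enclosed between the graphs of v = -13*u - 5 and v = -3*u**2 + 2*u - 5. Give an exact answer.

Set the curves equal: -13*u - 5 = -3*u**2 + 2*u - 5, so 3*u**2 - 15*u = 0, which factors as 3*u*(u - 5) = 0. The curves meet at u = 0, 5.
On [0, 5], v = -3*u**2 + 2*u - 5 is on top; that piece has area ∫[0,5] (-(3*u**2 - 15*u)) du = 125/2.

125/2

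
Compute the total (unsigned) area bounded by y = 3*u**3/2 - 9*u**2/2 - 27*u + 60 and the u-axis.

The curve meets the u-axis where 3*u**3/2 - 9*u**2/2 - 27*u + 60 = 0, i.e. 3*(u - 5)*(u - 2)*(u + 4)/2 = 0, at u = -4, 2, 5.
On [-4, 2] the curve lies above the axis; ∫[-4,2] (3*u**3/2 - 9*u**2/2 - 27*u + 60) du = 324, giving area 324.
On [2, 5] the curve lies below the axis; ∫[2,5] (3*u**3/2 - 9*u**2/2 - 27*u + 60) du = -405/8, giving area 405/8.
Total area = 324 + 405/8 = 2997/8.

2997/8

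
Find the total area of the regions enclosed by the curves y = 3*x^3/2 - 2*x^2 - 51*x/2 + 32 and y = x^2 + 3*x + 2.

2521/8

Set the curves equal: 3*x^3/2 - 2*x^2 - 51*x/2 + 32 = x^2 + 3*x + 2, so 3*x^3/2 - 3*x^2 - 57*x/2 + 30 = 0, which factors as 3*(x - 5)*(x - 1)*(x + 4)/2 = 0. The curves meet at x = -4, 1, 5.
On [-4, 1], y = 3*x^3/2 - 2*x^2 - 51*x/2 + 32 is on top; that piece has area ∫[-4,1] (3*x^3/2 - 3*x^2 - 57*x/2 + 30) dx = 1625/8.
On [1, 5], y = x^2 + 3*x + 2 is on top; that piece has area ∫[1,5] (-(3*x^3/2 - 3*x^2 - 57*x/2 + 30)) dx = 112.
Total enclosed area = 1625/8 + 112 = 2521/8.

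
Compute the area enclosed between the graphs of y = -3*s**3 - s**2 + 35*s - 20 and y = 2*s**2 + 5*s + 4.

Set the curves equal: -3*s**3 - s**2 + 35*s - 20 = 2*s**2 + 5*s + 4, so -3*s**3 - 3*s**2 + 30*s - 24 = 0, which factors as -3*(s - 2)*(s - 1)*(s + 4) = 0. The curves meet at s = -4, 1, 2.
On [-4, 1], y = 2*s**2 + 5*s + 4 is on top; that piece has area ∫[-4,1] (-(-3*s**3 - 3*s**2 + 30*s - 24)) ds = 875/4.
On [1, 2], y = -3*s**3 - s**2 + 35*s - 20 is on top; that piece has area ∫[1,2] (-3*s**3 - 3*s**2 + 30*s - 24) ds = 11/4.
Total enclosed area = 875/4 + 11/4 = 443/2.

443/2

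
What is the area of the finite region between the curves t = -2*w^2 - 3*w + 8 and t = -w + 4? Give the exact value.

9

Both boundary curves give t as a function of w, so integrate with respect to w. Setting them equal: -2*w^2 - 2*w + 4 = 0, i.e. -2*(w - 1)*(w + 2) = 0, so they meet at w = -2, 1.
For w in [-2, 1], t = -2*w^2 - 3*w + 8 is on the right; area = ∫[-2,1] (-2*w^2 - 2*w + 4) dw = 9.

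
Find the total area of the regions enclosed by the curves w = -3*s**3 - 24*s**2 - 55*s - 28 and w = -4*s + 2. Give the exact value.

Set the curves equal: -3*s**3 - 24*s**2 - 55*s - 28 = -4*s + 2, so -3*s**3 - 24*s**2 - 51*s - 30 = 0, which factors as -3*(s + 1)*(s + 2)*(s + 5) = 0. The curves meet at s = -5, -2, -1.
On [-5, -2], w = -4*s + 2 is on top; that piece has area ∫[-5,-2] (-(-3*s**3 - 24*s**2 - 51*s - 30)) ds = 135/4.
On [-2, -1], w = -3*s**3 - 24*s**2 - 55*s - 28 is on top; that piece has area ∫[-2,-1] (-3*s**3 - 24*s**2 - 51*s - 30) ds = 7/4.
Total enclosed area = 135/4 + 7/4 = 71/2.

71/2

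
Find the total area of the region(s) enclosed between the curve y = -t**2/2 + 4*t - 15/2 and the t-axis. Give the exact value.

The curve meets the t-axis where -t**2/2 + 4*t - 15/2 = 0, i.e. -(t - 5)*(t - 3)/2 = 0, at t = 3, 5.
On [3, 5] the curve lies above the axis; ∫[3,5] (-t**2/2 + 4*t - 15/2) dt = 2/3, giving area 2/3.

2/3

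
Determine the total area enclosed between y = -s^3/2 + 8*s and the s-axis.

The curve meets the s-axis where -s^3/2 + 8*s = 0, i.e. -s*(s - 4)*(s + 4)/2 = 0, at s = -4, 0, 4.
On [-4, 0] the curve lies below the axis; ∫[-4,0] (-s^3/2 + 8*s) ds = -32, giving area 32.
On [0, 4] the curve lies above the axis; ∫[0,4] (-s^3/2 + 8*s) ds = 32, giving area 32.
Total area = 32 + 32 = 64.

64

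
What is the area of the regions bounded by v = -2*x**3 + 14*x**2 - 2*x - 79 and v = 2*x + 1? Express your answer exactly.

Set the curves equal: -2*x**3 + 14*x**2 - 2*x - 79 = 2*x + 1, so -2*x**3 + 14*x**2 - 4*x - 80 = 0, which factors as -2*(x - 5)*(x - 4)*(x + 2) = 0. The curves meet at x = -2, 4, 5.
On [-2, 4], v = 2*x + 1 is on top; that piece has area ∫[-2,4] (-(-2*x**3 + 14*x**2 - 4*x - 80)) dx = 288.
On [4, 5], v = -2*x**3 + 14*x**2 - 2*x - 79 is on top; that piece has area ∫[4,5] (-2*x**3 + 14*x**2 - 4*x - 80) dx = 13/6.
Total enclosed area = 288 + 13/6 = 1741/6.

1741/6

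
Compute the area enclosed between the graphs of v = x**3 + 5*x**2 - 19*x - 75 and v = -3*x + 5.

Set the curves equal: x**3 + 5*x**2 - 19*x - 75 = -3*x + 5, so x**3 + 5*x**2 - 16*x - 80 = 0, which factors as (x - 4)*(x + 4)*(x + 5) = 0. The curves meet at x = -5, -4, 4.
On [-5, -4], v = x**3 + 5*x**2 - 19*x - 75 is on top; that piece has area ∫[-5,-4] (x**3 + 5*x**2 - 16*x - 80) dx = 17/12.
On [-4, 4], v = -3*x + 5 is on top; that piece has area ∫[-4,4] (-(x**3 + 5*x**2 - 16*x - 80)) dx = 1280/3.
Total enclosed area = 17/12 + 1280/3 = 5137/12.

5137/12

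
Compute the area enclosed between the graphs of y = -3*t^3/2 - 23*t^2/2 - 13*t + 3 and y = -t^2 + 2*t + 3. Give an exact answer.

253/8

Set the curves equal: -3*t^3/2 - 23*t^2/2 - 13*t + 3 = -t^2 + 2*t + 3, so -3*t^3/2 - 21*t^2/2 - 15*t = 0, which factors as -3*t*(t + 2)*(t + 5)/2 = 0. The curves meet at t = -5, -2, 0.
On [-5, -2], y = -t^2 + 2*t + 3 is on top; that piece has area ∫[-5,-2] (-(-3*t^3/2 - 21*t^2/2 - 15*t)) dt = 189/8.
On [-2, 0], y = -3*t^3/2 - 23*t^2/2 - 13*t + 3 is on top; that piece has area ∫[-2,0] (-3*t^3/2 - 21*t^2/2 - 15*t) dt = 8.
Total enclosed area = 189/8 + 8 = 253/8.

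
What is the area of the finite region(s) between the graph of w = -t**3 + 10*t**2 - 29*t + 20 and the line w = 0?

71/6

The curve meets the t-axis where -t**3 + 10*t**2 - 29*t + 20 = 0, i.e. -(t - 5)*(t - 4)*(t - 1) = 0, at t = 1, 4, 5.
On [1, 4] the curve lies below the axis; ∫[1,4] (-t**3 + 10*t**2 - 29*t + 20) dt = -45/4, giving area 45/4.
On [4, 5] the curve lies above the axis; ∫[4,5] (-t**3 + 10*t**2 - 29*t + 20) dt = 7/12, giving area 7/12.
Total area = 45/4 + 7/12 = 71/6.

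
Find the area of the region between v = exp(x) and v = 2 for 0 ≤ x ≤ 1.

The difference (exp(x)) - (2) = exp(x) - 2 changes sign at x = log(2) inside [0, 1], so split the integral there.
∫[0,log(2)] (exp(x) - 2) dx = 1 - log(4); the area of that piece is -1 + log(4).
∫[log(2),1] (exp(x) - 2) dx = -4 + 2*log(2) + exp(1).
Total area = (-1 + log(4)) + (-4 + 2*log(2) + exp(1)) = -5 + exp(1) + 4*log(2).

-5 + exp(1) + 4*log(2)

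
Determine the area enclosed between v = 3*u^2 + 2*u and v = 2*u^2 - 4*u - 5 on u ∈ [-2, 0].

4

The difference (3*u^2 + 2*u) - (2*u^2 - 4*u - 5) = u^2 + 6*u + 5 changes sign at u = -1 inside [-2, 0], so split the integral there.
∫[-2,-1] (u^2 + 6*u + 5) du = -5/3; the area of that piece is 5/3.
∫[-1,0] (u^2 + 6*u + 5) du = 7/3.
Total area = 5/3 + 7/3 = 4.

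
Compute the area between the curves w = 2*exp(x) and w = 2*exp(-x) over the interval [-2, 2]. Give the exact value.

-8 + 4*exp(-2) + 4*exp(2)

The difference (2*exp(x)) - (2*exp(-x)) = 2*exp(x) - 2*exp(-x) changes sign at x = 0 inside [-2, 2], so split the integral there.
∫[-2,0] (2*exp(x) - 2*exp(-x)) dx = -2*exp(2) - 2*exp(-2) + 4; the area of that piece is -4 + 2*exp(-2) + 2*exp(2).
∫[0,2] (2*exp(x) - 2*exp(-x)) dx = -4 + 2*exp(-2) + 2*exp(2).
Total area = (-4 + 2*exp(-2) + 2*exp(2)) + (-4 + 2*exp(-2) + 2*exp(2)) = -8 + 4*exp(-2) + 4*exp(2).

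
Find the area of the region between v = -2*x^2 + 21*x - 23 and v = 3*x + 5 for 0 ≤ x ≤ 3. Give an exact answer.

The difference (-2*x^2 + 21*x - 23) - (3*x + 5) = -2*x^2 + 18*x - 28 changes sign at x = 2 inside [0, 3], so split the integral there.
∫[0,2] (-2*x^2 + 18*x - 28) dx = -76/3; the area of that piece is 76/3.
∫[2,3] (-2*x^2 + 18*x - 28) dx = 13/3.
Total area = 76/3 + 13/3 = 89/3.

89/3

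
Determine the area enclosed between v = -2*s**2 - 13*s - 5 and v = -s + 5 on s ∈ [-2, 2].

172/3

The difference (-2*s**2 - 13*s - 5) - (-s + 5) = -2*s**2 - 12*s - 10 changes sign at s = -1 inside [-2, 2], so split the integral there.
∫[-2,-1] (-2*s**2 - 12*s - 10) ds = 10/3.
∫[-1,2] (-2*s**2 - 12*s - 10) ds = -54; the area of that piece is 54.
Total area = 10/3 + 54 = 172/3.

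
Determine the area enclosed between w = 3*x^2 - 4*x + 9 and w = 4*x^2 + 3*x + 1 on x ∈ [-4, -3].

On [-4, -3], (3*x^2 - 4*x + 9) - (4*x^2 + 3*x + 1) = -x^2 - 7*x + 8 is ≥ 0 throughout, so the area is a single integral of |-x^2 - 7*x + 8|.
∫[-4,-3] (-x^2 - 7*x + 8) dx = 121/6.

121/6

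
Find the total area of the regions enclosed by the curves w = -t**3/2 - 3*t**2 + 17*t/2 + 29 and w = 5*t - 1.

517/4

Set the curves equal: -t**3/2 - 3*t**2 + 17*t/2 + 29 = 5*t - 1, so -t**3/2 - 3*t**2 + 7*t/2 + 30 = 0, which factors as -(t - 3)*(t + 4)*(t + 5)/2 = 0. The curves meet at t = -5, -4, 3.
On [-5, -4], w = 5*t - 1 is on top; that piece has area ∫[-5,-4] (-(-t**3/2 - 3*t**2 + 7*t/2 + 30)) dt = 5/8.
On [-4, 3], w = -t**3/2 - 3*t**2 + 17*t/2 + 29 is on top; that piece has area ∫[-4,3] (-t**3/2 - 3*t**2 + 7*t/2 + 30) dt = 1029/8.
Total enclosed area = 5/8 + 1029/8 = 517/4.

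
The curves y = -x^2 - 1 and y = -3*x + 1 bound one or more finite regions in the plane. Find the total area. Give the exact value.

Set the curves equal: -x^2 - 1 = -3*x + 1, so -x^2 + 3*x - 2 = 0, which factors as -(x - 2)*(x - 1) = 0. The curves meet at x = 1, 2.
On [1, 2], y = -x^2 - 1 is on top; that piece has area ∫[1,2] (-x^2 + 3*x - 2) dx = 1/6.

1/6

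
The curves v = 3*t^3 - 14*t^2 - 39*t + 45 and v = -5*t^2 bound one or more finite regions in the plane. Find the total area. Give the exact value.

384

Set the curves equal: 3*t^3 - 14*t^2 - 39*t + 45 = -5*t^2, so 3*t^3 - 9*t^2 - 39*t + 45 = 0, which factors as 3*(t - 5)*(t - 1)*(t + 3) = 0. The curves meet at t = -3, 1, 5.
On [-3, 1], v = 3*t^3 - 14*t^2 - 39*t + 45 is on top; that piece has area ∫[-3,1] (3*t^3 - 9*t^2 - 39*t + 45) dt = 192.
On [1, 5], v = -5*t^2 is on top; that piece has area ∫[1,5] (-(3*t^3 - 9*t^2 - 39*t + 45)) dt = 192.
Total enclosed area = 192 + 192 = 384.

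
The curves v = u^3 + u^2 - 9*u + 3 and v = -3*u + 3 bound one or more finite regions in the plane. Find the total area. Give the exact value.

Set the curves equal: u^3 + u^2 - 9*u + 3 = -3*u + 3, so u^3 + u^2 - 6*u = 0, which factors as u*(u - 2)*(u + 3) = 0. The curves meet at u = -3, 0, 2.
On [-3, 0], v = u^3 + u^2 - 9*u + 3 is on top; that piece has area ∫[-3,0] (u^3 + u^2 - 6*u) du = 63/4.
On [0, 2], v = -3*u + 3 is on top; that piece has area ∫[0,2] (-(u^3 + u^2 - 6*u)) du = 16/3.
Total enclosed area = 63/4 + 16/3 = 253/12.

253/12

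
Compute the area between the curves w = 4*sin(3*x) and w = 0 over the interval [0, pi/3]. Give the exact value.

On [0, pi/3], (4*sin(3*x)) - (0) = 4*sin(3*x) is ≥ 0 throughout, so the area is a single integral of |4*sin(3*x)|.
∫[0,pi/3] (4*sin(3*x)) dx = 8/3.

8/3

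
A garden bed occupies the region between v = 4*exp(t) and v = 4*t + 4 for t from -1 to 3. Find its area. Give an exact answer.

On [-1, 3], (4*exp(t)) - (4*t + 4) = -4*t + 4*exp(t) - 4 is ≥ 0 throughout, so the area is a single integral of |-4*t + 4*exp(t) - 4|.
∫[-1,3] (-4*t + 4*exp(t) - 4) dt = -32 - 4*exp(-1) + 4*exp(3).

-32 - 4*exp(-1) + 4*exp(3)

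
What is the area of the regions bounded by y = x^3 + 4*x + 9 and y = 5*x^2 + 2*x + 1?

253/12

Set the curves equal: x^3 + 4*x + 9 = 5*x^2 + 2*x + 1, so x^3 - 5*x^2 + 2*x + 8 = 0, which factors as (x - 4)*(x - 2)*(x + 1) = 0. The curves meet at x = -1, 2, 4.
On [-1, 2], y = x^3 + 4*x + 9 is on top; that piece has area ∫[-1,2] (x^3 - 5*x^2 + 2*x + 8) dx = 63/4.
On [2, 4], y = 5*x^2 + 2*x + 1 is on top; that piece has area ∫[2,4] (-(x^3 - 5*x^2 + 2*x + 8)) dx = 16/3.
Total enclosed area = 63/4 + 16/3 = 253/12.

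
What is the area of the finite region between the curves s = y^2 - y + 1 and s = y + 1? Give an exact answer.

4/3

Both boundary curves give s as a function of y, so integrate with respect to y. Setting them equal: y^2 - 2*y = 0, i.e. y*(y - 2) = 0, so they meet at y = 0, 2.
For y in [0, 2], s = y^2 - y + 1 is on the left; area = ∫[0,2] (-(y^2 - 2*y)) dy = 4/3.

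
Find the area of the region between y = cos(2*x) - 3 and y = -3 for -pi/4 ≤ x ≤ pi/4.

On [-pi/4, pi/4], (cos(2*x) - 3) - (-3) = cos(2*x) is ≥ 0 throughout, so the area is a single integral of |cos(2*x)|.
∫[-pi/4,pi/4] (cos(2*x)) dx = 1.

1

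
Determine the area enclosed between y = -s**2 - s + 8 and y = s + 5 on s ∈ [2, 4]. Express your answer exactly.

74/3

On [2, 4], (-s**2 - s + 8) - (s + 5) = -s**2 - 2*s + 3 is ≤ 0 throughout, so the area is a single integral of |-s**2 - 2*s + 3|.
∫[2,4] (-s**2 - 2*s + 3) ds = -74/3; the area of that piece is 74/3.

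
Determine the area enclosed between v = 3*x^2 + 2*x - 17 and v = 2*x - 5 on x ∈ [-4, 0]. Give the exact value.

The difference (3*x^2 + 2*x - 17) - (2*x - 5) = 3*x^2 - 12 changes sign at x = -2 inside [-4, 0], so split the integral there.
∫[-4,-2] (3*x^2 - 12) dx = 32.
∫[-2,0] (3*x^2 - 12) dx = -16; the area of that piece is 16.
Total area = 32 + 16 = 48.

48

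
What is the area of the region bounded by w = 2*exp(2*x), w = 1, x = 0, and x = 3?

-4 + exp(6)

On [0, 3], (2*exp(2*x)) - (1) = 2*exp(2*x) - 1 is ≥ 0 throughout, so the area is a single integral of |2*exp(2*x) - 1|.
∫[0,3] (2*exp(2*x) - 1) dx = -4 + exp(6).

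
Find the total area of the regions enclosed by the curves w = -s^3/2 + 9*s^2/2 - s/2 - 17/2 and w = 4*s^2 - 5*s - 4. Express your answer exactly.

74/3

Set the curves equal: -s^3/2 + 9*s^2/2 - s/2 - 17/2 = 4*s^2 - 5*s - 4, so -s^3/2 + s^2/2 + 9*s/2 - 9/2 = 0, which factors as -(s - 3)*(s - 1)*(s + 3)/2 = 0. The curves meet at s = -3, 1, 3.
On [-3, 1], w = 4*s^2 - 5*s - 4 is on top; that piece has area ∫[-3,1] (-(-s^3/2 + s^2/2 + 9*s/2 - 9/2)) ds = 64/3.
On [1, 3], w = -s^3/2 + 9*s^2/2 - s/2 - 17/2 is on top; that piece has area ∫[1,3] (-s^3/2 + s^2/2 + 9*s/2 - 9/2) ds = 10/3.
Total enclosed area = 64/3 + 10/3 = 74/3.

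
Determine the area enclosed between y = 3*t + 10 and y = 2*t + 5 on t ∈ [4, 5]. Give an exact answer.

On [4, 5], (3*t + 10) - (2*t + 5) = t + 5 is ≥ 0 throughout, so the area is a single integral of |t + 5|.
∫[4,5] (t + 5) dt = 19/2.

19/2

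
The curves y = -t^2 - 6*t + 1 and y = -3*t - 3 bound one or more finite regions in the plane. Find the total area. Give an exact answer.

125/6

Set the curves equal: -t^2 - 6*t + 1 = -3*t - 3, so -t^2 - 3*t + 4 = 0, which factors as -(t - 1)*(t + 4) = 0. The curves meet at t = -4, 1.
On [-4, 1], y = -t^2 - 6*t + 1 is on top; that piece has area ∫[-4,1] (-t^2 - 3*t + 4) dt = 125/6.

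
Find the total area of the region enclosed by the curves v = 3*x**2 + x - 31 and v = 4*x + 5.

Set the curves equal: 3*x**2 + x - 31 = 4*x + 5, so 3*x**2 - 3*x - 36 = 0, which factors as 3*(x - 4)*(x + 3) = 0. The curves meet at x = -3, 4.
On [-3, 4], v = 4*x + 5 is on top; that piece has area ∫[-3,4] (-(3*x**2 - 3*x - 36)) dx = 343/2.

343/2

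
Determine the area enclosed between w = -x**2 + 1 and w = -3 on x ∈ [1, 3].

The difference (-x**2 + 1) - (-3) = -x**2 + 4 changes sign at x = 2 inside [1, 3], so split the integral there.
∫[1,2] (-x**2 + 4) dx = 5/3.
∫[2,3] (-x**2 + 4) dx = -7/3; the area of that piece is 7/3.
Total area = 5/3 + 7/3 = 4.

4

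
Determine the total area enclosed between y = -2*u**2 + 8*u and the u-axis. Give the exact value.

The curve meets the u-axis where -2*u**2 + 8*u = 0, i.e. -2*u*(u - 4) = 0, at u = 0, 4.
On [0, 4] the curve lies above the axis; ∫[0,4] (-2*u**2 + 8*u) du = 64/3, giving area 64/3.

64/3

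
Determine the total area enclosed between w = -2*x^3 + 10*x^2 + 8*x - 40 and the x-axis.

937/6

The curve meets the x-axis where -2*x^3 + 10*x^2 + 8*x - 40 = 0, i.e. -2*(x - 5)*(x - 2)*(x + 2) = 0, at x = -2, 2, 5.
On [-2, 2] the curve lies below the axis; ∫[-2,2] (-2*x^3 + 10*x^2 + 8*x - 40) dx = -320/3, giving area 320/3.
On [2, 5] the curve lies above the axis; ∫[2,5] (-2*x^3 + 10*x^2 + 8*x - 40) dx = 99/2, giving area 99/2.
Total area = 320/3 + 99/2 = 937/6.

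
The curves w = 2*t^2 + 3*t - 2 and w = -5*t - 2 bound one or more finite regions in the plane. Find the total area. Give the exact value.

Set the curves equal: 2*t^2 + 3*t - 2 = -5*t - 2, so 2*t^2 + 8*t = 0, which factors as 2*t*(t + 4) = 0. The curves meet at t = -4, 0.
On [-4, 0], w = -5*t - 2 is on top; that piece has area ∫[-4,0] (-(2*t^2 + 8*t)) dt = 64/3.

64/3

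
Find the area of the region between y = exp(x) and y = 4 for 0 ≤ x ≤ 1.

On [0, 1], (exp(x)) - (4) = exp(x) - 4 is ≤ 0 throughout, so the area is a single integral of |exp(x) - 4|.
∫[0,1] (exp(x) - 4) dx = -5 + exp(1); the area of that piece is 5 - exp(1).

5 - exp(1)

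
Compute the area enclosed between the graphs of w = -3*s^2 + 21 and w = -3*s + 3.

125/2

Set the curves equal: -3*s^2 + 21 = -3*s + 3, so -3*s^2 + 3*s + 18 = 0, which factors as -3*(s - 3)*(s + 2) = 0. The curves meet at s = -2, 3.
On [-2, 3], w = -3*s^2 + 21 is on top; that piece has area ∫[-2,3] (-3*s^2 + 3*s + 18) ds = 125/2.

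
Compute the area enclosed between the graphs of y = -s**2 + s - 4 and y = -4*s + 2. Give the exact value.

Set the curves equal: -s**2 + s - 4 = -4*s + 2, so -s**2 + 5*s - 6 = 0, which factors as -(s - 3)*(s - 2) = 0. The curves meet at s = 2, 3.
On [2, 3], y = -s**2 + s - 4 is on top; that piece has area ∫[2,3] (-s**2 + 5*s - 6) ds = 1/6.

1/6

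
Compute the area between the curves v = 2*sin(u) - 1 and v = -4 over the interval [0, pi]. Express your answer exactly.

4 + 3*pi

On [0, pi], (2*sin(u) - 1) - (-4) = 2*sin(u) + 3 is ≥ 0 throughout, so the area is a single integral of |2*sin(u) + 3|.
∫[0,pi] (2*sin(u) + 3) du = 4 + 3*pi.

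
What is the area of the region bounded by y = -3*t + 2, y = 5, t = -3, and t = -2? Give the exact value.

9/2

On [-3, -2], (-3*t + 2) - (5) = -3*t - 3 is ≥ 0 throughout, so the area is a single integral of |-3*t - 3|.
∫[-3,-2] (-3*t - 3) dt = 9/2.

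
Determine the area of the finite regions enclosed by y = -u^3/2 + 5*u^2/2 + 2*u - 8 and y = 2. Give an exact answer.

937/24

Set the curves equal: -u^3/2 + 5*u^2/2 + 2*u - 8 = 2, so -u^3/2 + 5*u^2/2 + 2*u - 10 = 0, which factors as -(u - 5)*(u - 2)*(u + 2)/2 = 0. The curves meet at u = -2, 2, 5.
On [-2, 2], y = 2 is on top; that piece has area ∫[-2,2] (-(-u^3/2 + 5*u^2/2 + 2*u - 10)) du = 80/3.
On [2, 5], y = -u^3/2 + 5*u^2/2 + 2*u - 8 is on top; that piece has area ∫[2,5] (-u^3/2 + 5*u^2/2 + 2*u - 10) du = 99/8.
Total enclosed area = 80/3 + 99/8 = 937/24.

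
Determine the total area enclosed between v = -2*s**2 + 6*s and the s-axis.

9

The curve meets the s-axis where -2*s**2 + 6*s = 0, i.e. -2*s*(s - 3) = 0, at s = 0, 3.
On [0, 3] the curve lies above the axis; ∫[0,3] (-2*s**2 + 6*s) ds = 9, giving area 9.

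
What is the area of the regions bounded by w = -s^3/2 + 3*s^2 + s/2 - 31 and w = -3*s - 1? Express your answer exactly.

Set the curves equal: -s^3/2 + 3*s^2 + s/2 - 31 = -3*s - 1, so -s^3/2 + 3*s^2 + 7*s/2 - 30 = 0, which factors as -(s - 5)*(s - 4)*(s + 3)/2 = 0. The curves meet at s = -3, 4, 5.
On [-3, 4], w = -3*s - 1 is on top; that piece has area ∫[-3,4] (-(-s^3/2 + 3*s^2 + 7*s/2 - 30)) ds = 1029/8.
On [4, 5], w = -s^3/2 + 3*s^2 + s/2 - 31 is on top; that piece has area ∫[4,5] (-s^3/2 + 3*s^2 + 7*s/2 - 30) ds = 5/8.
Total enclosed area = 1029/8 + 5/8 = 517/4.

517/4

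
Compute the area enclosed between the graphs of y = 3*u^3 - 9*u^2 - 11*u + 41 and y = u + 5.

393/4

Set the curves equal: 3*u^3 - 9*u^2 - 11*u + 41 = u + 5, so 3*u^3 - 9*u^2 - 12*u + 36 = 0, which factors as 3*(u - 3)*(u - 2)*(u + 2) = 0. The curves meet at u = -2, 2, 3.
On [-2, 2], y = 3*u^3 - 9*u^2 - 11*u + 41 is on top; that piece has area ∫[-2,2] (3*u^3 - 9*u^2 - 12*u + 36) du = 96.
On [2, 3], y = u + 5 is on top; that piece has area ∫[2,3] (-(3*u^3 - 9*u^2 - 12*u + 36)) du = 9/4.
Total enclosed area = 96 + 9/4 = 393/4.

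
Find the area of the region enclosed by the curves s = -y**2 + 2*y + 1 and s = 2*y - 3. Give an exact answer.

Both boundary curves give s as a function of y, so integrate with respect to y. Setting them equal: -y**2 + 4 = 0, i.e. -(y - 2)*(y + 2) = 0, so they meet at y = -2, 2.
For y in [-2, 2], s = -y**2 + 2*y + 1 is on the right; area = ∫[-2,2] (-y**2 + 4) dy = 32/3.

32/3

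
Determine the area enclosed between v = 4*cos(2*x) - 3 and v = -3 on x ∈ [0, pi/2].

4

The difference (4*cos(2*x) - 3) - (-3) = 4*cos(2*x) changes sign at x = pi/4 inside [0, pi/2], so split the integral there.
∫[0,pi/4] (4*cos(2*x)) dx = 2.
∫[pi/4,pi/2] (4*cos(2*x)) dx = -2; the area of that piece is 2.
Total area = 2 + 2 = 4.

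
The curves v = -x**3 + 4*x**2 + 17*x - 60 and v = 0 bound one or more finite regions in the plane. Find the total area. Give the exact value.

Set the curves equal: -x**3 + 4*x**2 + 17*x - 60 = 0, so -x**3 + 4*x**2 + 17*x - 60 = 0, which factors as -(x - 5)*(x - 3)*(x + 4) = 0. The curves meet at x = -4, 3, 5.
On [-4, 3], v = 0 is on top; that piece has area ∫[-4,3] (-(-x**3 + 4*x**2 + 17*x - 60)) dx = 3773/12.
On [3, 5], v = -x**3 + 4*x**2 + 17*x - 60 is on top; that piece has area ∫[3,5] (-x**3 + 4*x**2 + 17*x - 60) dx = 32/3.
Total enclosed area = 3773/12 + 32/3 = 3901/12.

3901/12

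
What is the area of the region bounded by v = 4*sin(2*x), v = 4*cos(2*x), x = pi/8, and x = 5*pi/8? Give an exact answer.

4*sqrt(2)

On [pi/8, 5*pi/8], (4*sin(2*x)) - (4*cos(2*x)) = 4*sin(2*x) - 4*cos(2*x) is ≥ 0 throughout, so the area is a single integral of |4*sin(2*x) - 4*cos(2*x)|.
∫[pi/8,5*pi/8] (4*sin(2*x) - 4*cos(2*x)) dx = 4*sqrt(2).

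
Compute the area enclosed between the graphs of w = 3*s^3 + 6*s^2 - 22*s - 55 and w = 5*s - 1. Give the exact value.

443/2

Set the curves equal: 3*s^3 + 6*s^2 - 22*s - 55 = 5*s - 1, so 3*s^3 + 6*s^2 - 27*s - 54 = 0, which factors as 3*(s - 3)*(s + 2)*(s + 3) = 0. The curves meet at s = -3, -2, 3.
On [-3, -2], w = 3*s^3 + 6*s^2 - 22*s - 55 is on top; that piece has area ∫[-3,-2] (3*s^3 + 6*s^2 - 27*s - 54) ds = 11/4.
On [-2, 3], w = 5*s - 1 is on top; that piece has area ∫[-2,3] (-(3*s^3 + 6*s^2 - 27*s - 54)) ds = 875/4.
Total enclosed area = 11/4 + 875/4 = 443/2.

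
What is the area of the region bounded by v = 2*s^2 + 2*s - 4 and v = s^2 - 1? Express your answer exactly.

Set the curves equal: 2*s^2 + 2*s - 4 = s^2 - 1, so s^2 + 2*s - 3 = 0, which factors as (s - 1)*(s + 3) = 0. The curves meet at s = -3, 1.
On [-3, 1], v = s^2 - 1 is on top; that piece has area ∫[-3,1] (-(s^2 + 2*s - 3)) ds = 32/3.

32/3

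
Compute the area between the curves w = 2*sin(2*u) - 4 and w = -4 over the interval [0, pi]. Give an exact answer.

4

The difference (2*sin(2*u) - 4) - (-4) = 2*sin(2*u) changes sign at u = pi/2 inside [0, pi], so split the integral there.
∫[0,pi/2] (2*sin(2*u)) du = 2.
∫[pi/2,pi] (2*sin(2*u)) du = -2; the area of that piece is 2.
Total area = 2 + 2 = 4.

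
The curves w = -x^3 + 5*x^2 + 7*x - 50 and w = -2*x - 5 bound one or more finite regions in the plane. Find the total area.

568/3

Set the curves equal: -x^3 + 5*x^2 + 7*x - 50 = -2*x - 5, so -x^3 + 5*x^2 + 9*x - 45 = 0, which factors as -(x - 5)*(x - 3)*(x + 3) = 0. The curves meet at x = -3, 3, 5.
On [-3, 3], w = -2*x - 5 is on top; that piece has area ∫[-3,3] (-(-x^3 + 5*x^2 + 9*x - 45)) dx = 180.
On [3, 5], w = -x^3 + 5*x^2 + 7*x - 50 is on top; that piece has area ∫[3,5] (-x^3 + 5*x^2 + 9*x - 45) dx = 28/3.
Total enclosed area = 180 + 28/3 = 568/3.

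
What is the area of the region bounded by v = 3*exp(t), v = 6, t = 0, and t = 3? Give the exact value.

The difference (3*exp(t)) - (6) = 3*exp(t) - 6 changes sign at t = log(2) inside [0, 3], so split the integral there.
∫[0,log(2)] (3*exp(t) - 6) dt = 3 - log(64); the area of that piece is -3 + log(64).
∫[log(2),3] (3*exp(t) - 6) dt = -24 + 6*log(2) + 3*exp(3).
Total area = (-3 + log(64)) + (-24 + 6*log(2) + 3*exp(3)) = -27 + 12*log(2) + 3*exp(3).

-27 + 12*log(2) + 3*exp(3)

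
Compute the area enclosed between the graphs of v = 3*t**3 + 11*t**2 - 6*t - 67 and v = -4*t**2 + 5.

443/2

Set the curves equal: 3*t**3 + 11*t**2 - 6*t - 67 = -4*t**2 + 5, so 3*t**3 + 15*t**2 - 6*t - 72 = 0, which factors as 3*(t - 2)*(t + 3)*(t + 4) = 0. The curves meet at t = -4, -3, 2.
On [-4, -3], v = 3*t**3 + 11*t**2 - 6*t - 67 is on top; that piece has area ∫[-4,-3] (3*t**3 + 15*t**2 - 6*t - 72) dt = 11/4.
On [-3, 2], v = -4*t**2 + 5 is on top; that piece has area ∫[-3,2] (-(3*t**3 + 15*t**2 - 6*t - 72)) dt = 875/4.
Total enclosed area = 11/4 + 875/4 = 443/2.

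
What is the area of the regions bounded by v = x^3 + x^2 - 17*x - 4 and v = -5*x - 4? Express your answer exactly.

Set the curves equal: x^3 + x^2 - 17*x - 4 = -5*x - 4, so x^3 + x^2 - 12*x = 0, which factors as x*(x - 3)*(x + 4) = 0. The curves meet at x = -4, 0, 3.
On [-4, 0], v = x^3 + x^2 - 17*x - 4 is on top; that piece has area ∫[-4,0] (x^3 + x^2 - 12*x) dx = 160/3.
On [0, 3], v = -5*x - 4 is on top; that piece has area ∫[0,3] (-(x^3 + x^2 - 12*x)) dx = 99/4.
Total enclosed area = 160/3 + 99/4 = 937/12.

937/12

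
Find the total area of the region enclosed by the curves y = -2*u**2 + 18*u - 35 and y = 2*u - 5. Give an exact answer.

8/3

Set the curves equal: -2*u**2 + 18*u - 35 = 2*u - 5, so -2*u**2 + 16*u - 30 = 0, which factors as -2*(u - 5)*(u - 3) = 0. The curves meet at u = 3, 5.
On [3, 5], y = -2*u**2 + 18*u - 35 is on top; that piece has area ∫[3,5] (-2*u**2 + 16*u - 30) du = 8/3.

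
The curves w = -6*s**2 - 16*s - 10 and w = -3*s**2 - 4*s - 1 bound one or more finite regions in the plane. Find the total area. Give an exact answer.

Set the curves equal: -6*s**2 - 16*s - 10 = -3*s**2 - 4*s - 1, so -3*s**2 - 12*s - 9 = 0, which factors as -3*(s + 1)*(s + 3) = 0. The curves meet at s = -3, -1.
On [-3, -1], w = -6*s**2 - 16*s - 10 is on top; that piece has area ∫[-3,-1] (-3*s**2 - 12*s - 9) ds = 4.

4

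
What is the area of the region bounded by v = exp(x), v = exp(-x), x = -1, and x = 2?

The difference (exp(x)) - (exp(-x)) = exp(x) - exp(-x) changes sign at x = 0 inside [-1, 2], so split the integral there.
∫[-1,0] (exp(x) - exp(-x)) dx = -exp(1) - exp(-1) + 2; the area of that piece is -2 + exp(-1) + exp(1).
∫[0,2] (exp(x) - exp(-x)) dx = -2 + exp(-2) + exp(2).
Total area = (-2 + exp(-1) + exp(1)) + (-2 + exp(-2) + exp(2)) = -4 + exp(-2) + exp(-1) + exp(1) + exp(2).

-4 + exp(-2) + exp(-1) + exp(1) + exp(2)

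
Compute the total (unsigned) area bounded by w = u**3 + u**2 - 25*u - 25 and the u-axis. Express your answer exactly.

The curve meets the u-axis where u**3 + u**2 - 25*u - 25 = 0, i.e. (u - 5)*(u + 1)*(u + 5) = 0, at u = -5, -1, 5.
On [-5, -1] the curve lies above the axis; ∫[-5,-1] (u**3 + u**2 - 25*u - 25) du = 256/3, giving area 256/3.
On [-1, 5] the curve lies below the axis; ∫[-1,5] (u**3 + u**2 - 25*u - 25) du = -252, giving area 252.
Total area = 256/3 + 252 = 1012/3.

1012/3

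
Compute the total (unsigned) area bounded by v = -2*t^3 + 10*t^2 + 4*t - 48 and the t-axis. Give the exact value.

The curve meets the t-axis where -2*t^3 + 10*t^2 + 4*t - 48 = 0, i.e. -2*(t - 4)*(t - 3)*(t + 2) = 0, at t = -2, 3, 4.
On [-2, 3] the curve lies below the axis; ∫[-2,3] (-2*t^3 + 10*t^2 + 4*t - 48) dt = -875/6, giving area 875/6.
On [3, 4] the curve lies above the axis; ∫[3,4] (-2*t^3 + 10*t^2 + 4*t - 48) dt = 11/6, giving area 11/6.
Total area = 875/6 + 11/6 = 443/3.

443/3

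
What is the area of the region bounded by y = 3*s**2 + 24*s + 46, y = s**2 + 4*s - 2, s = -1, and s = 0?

116/3

On [-1, 0], (3*s**2 + 24*s + 46) - (s**2 + 4*s - 2) = 2*s**2 + 20*s + 48 is ≥ 0 throughout, so the area is a single integral of |2*s**2 + 20*s + 48|.
∫[-1,0] (2*s**2 + 20*s + 48) ds = 116/3.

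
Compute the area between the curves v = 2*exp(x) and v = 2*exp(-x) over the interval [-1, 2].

The difference (2*exp(x)) - (2*exp(-x)) = 2*exp(x) - 2*exp(-x) changes sign at x = 0 inside [-1, 2], so split the integral there.
∫[-1,0] (2*exp(x) - 2*exp(-x)) dx = -2*exp(1) - 2*exp(-1) + 4; the area of that piece is -4 + 2*exp(-1) + 2*exp(1).
∫[0,2] (2*exp(x) - 2*exp(-x)) dx = -4 + 2*exp(-2) + 2*exp(2).
Total area = (-4 + 2*exp(-1) + 2*exp(1)) + (-4 + 2*exp(-2) + 2*exp(2)) = -8 + 2*exp(-2) + 2*exp(-1) + 2*exp(1) + 2*exp(2).

-8 + 2*exp(-2) + 2*exp(-1) + 2*exp(1) + 2*exp(2)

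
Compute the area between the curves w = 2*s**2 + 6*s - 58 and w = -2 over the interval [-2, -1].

181/3

On [-2, -1], (2*s**2 + 6*s - 58) - (-2) = 2*s**2 + 6*s - 56 is ≤ 0 throughout, so the area is a single integral of |2*s**2 + 6*s - 56|.
∫[-2,-1] (2*s**2 + 6*s - 56) ds = -181/3; the area of that piece is 181/3.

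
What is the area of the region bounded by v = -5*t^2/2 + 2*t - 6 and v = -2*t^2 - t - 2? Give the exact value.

2/3

Set the curves equal: -5*t^2/2 + 2*t - 6 = -2*t^2 - t - 2, so -t^2/2 + 3*t - 4 = 0, which factors as -(t - 4)*(t - 2)/2 = 0. The curves meet at t = 2, 4.
On [2, 4], v = -5*t^2/2 + 2*t - 6 is on top; that piece has area ∫[2,4] (-t^2/2 + 3*t - 4) dt = 2/3.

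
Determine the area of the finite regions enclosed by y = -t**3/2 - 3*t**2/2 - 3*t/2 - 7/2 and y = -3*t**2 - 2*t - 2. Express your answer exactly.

Set the curves equal: -t**3/2 - 3*t**2/2 - 3*t/2 - 7/2 = -3*t**2 - 2*t - 2, so -t**3/2 + 3*t**2/2 + t/2 - 3/2 = 0, which factors as -(t - 3)*(t - 1)*(t + 1)/2 = 0. The curves meet at t = -1, 1, 3.
On [-1, 1], y = -3*t**2 - 2*t - 2 is on top; that piece has area ∫[-1,1] (-(-t**3/2 + 3*t**2/2 + t/2 - 3/2)) dt = 2.
On [1, 3], y = -t**3/2 - 3*t**2/2 - 3*t/2 - 7/2 is on top; that piece has area ∫[1,3] (-t**3/2 + 3*t**2/2 + t/2 - 3/2) dt = 2.
Total enclosed area = 2 + 2 = 4.

4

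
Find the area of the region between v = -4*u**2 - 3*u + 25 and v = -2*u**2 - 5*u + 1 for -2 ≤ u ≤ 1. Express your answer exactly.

63

On [-2, 1], (-4*u**2 - 3*u + 25) - (-2*u**2 - 5*u + 1) = -2*u**2 + 2*u + 24 is ≥ 0 throughout, so the area is a single integral of |-2*u**2 + 2*u + 24|.
∫[-2,1] (-2*u**2 + 2*u + 24) du = 63.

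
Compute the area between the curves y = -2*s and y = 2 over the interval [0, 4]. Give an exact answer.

On [0, 4], (-2*s) - (2) = -2*s - 2 is ≤ 0 throughout, so the area is a single integral of |-2*s - 2|.
∫[0,4] (-2*s - 2) ds = -24; the area of that piece is 24.

24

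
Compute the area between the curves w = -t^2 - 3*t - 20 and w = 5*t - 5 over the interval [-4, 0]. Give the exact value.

The difference (-t^2 - 3*t - 20) - (5*t - 5) = -t^2 - 8*t - 15 changes sign at t = -3 inside [-4, 0], so split the integral there.
∫[-4,-3] (-t^2 - 8*t - 15) dt = 2/3.
∫[-3,0] (-t^2 - 8*t - 15) dt = -18; the area of that piece is 18.
Total area = 2/3 + 18 = 56/3.

56/3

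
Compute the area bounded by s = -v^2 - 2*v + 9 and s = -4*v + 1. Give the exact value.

36

Both boundary curves give s as a function of v, so integrate with respect to v. Setting them equal: -v^2 + 2*v + 8 = 0, i.e. -(v - 4)*(v + 2) = 0, so they meet at v = -2, 4.
For v in [-2, 4], s = -v^2 - 2*v + 9 is on the right; area = ∫[-2,4] (-v^2 + 2*v + 8) dv = 36.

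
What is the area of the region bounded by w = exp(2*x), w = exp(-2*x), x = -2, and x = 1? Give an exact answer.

-2 + exp(-4)/2 + exp(-2)/2 + exp(2)/2 + exp(4)/2

The difference (exp(2*x)) - (exp(-2*x)) = exp(2*x) - exp(-2*x) changes sign at x = 0 inside [-2, 1], so split the integral there.
∫[-2,0] (exp(2*x) - exp(-2*x)) dx = -exp(4)/2 - exp(-4)/2 + 1; the area of that piece is -1 + exp(-4)/2 + exp(4)/2.
∫[0,1] (exp(2*x) - exp(-2*x)) dx = -1 + exp(-2)/2 + exp(2)/2.
Total area = (-1 + exp(-4)/2 + exp(4)/2) + (-1 + exp(-2)/2 + exp(2)/2) = -2 + exp(-4)/2 + exp(-2)/2 + exp(2)/2 + exp(4)/2.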